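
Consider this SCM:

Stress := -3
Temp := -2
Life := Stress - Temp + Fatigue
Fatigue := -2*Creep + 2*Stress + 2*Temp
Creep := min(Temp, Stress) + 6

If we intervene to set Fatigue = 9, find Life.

Intervening sets Fatigue = 9 and removes its equation (Fatigue := -2*Creep + 2*Stress + 2*Temp).
Life = Stress - Temp + Fatigue  [with Stress=-3, Temp=-2, Fatigue=9]  = 8

8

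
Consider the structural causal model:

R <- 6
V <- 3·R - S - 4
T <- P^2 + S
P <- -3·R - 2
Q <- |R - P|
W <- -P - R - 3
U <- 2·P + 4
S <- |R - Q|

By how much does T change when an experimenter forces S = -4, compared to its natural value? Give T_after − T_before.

The intervention breaks the incoming arrows to S: S <- |R - Q| no longer applies, and S = -4.
P = -3·R - 2  [with R=6]  = -20
T = P^2 + S  [with P=-20, S=-4]  = 396
Without intervention: P = -3·R - 2  [with R=6]  = -20; Q = |R - P|  [with R=6, P=-20]  = 26; S = |R - Q|  [with R=6, Q=26]  = 20; T = P^2 + S  [with P=-20, S=20]  = 420.
Change = 396 − 420 = -24.

-24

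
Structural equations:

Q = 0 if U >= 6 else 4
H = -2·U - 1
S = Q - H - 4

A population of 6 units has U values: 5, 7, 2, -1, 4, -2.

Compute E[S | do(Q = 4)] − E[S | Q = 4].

1.8

Every unit gets Q=4 under the intervention. S values become 11, 15, 5, -1, 9, -3; E[S|do(Q=4)] = 6.
Observing Q=4 restricts to units where Q's equation naturally yields 4: U ∈ {5, 2, -1, 4, -2}. In that subpopulation S = 11, 5, -1, 9, -3, mean 4.2.
Difference = 6 − 4.2 = 1.8.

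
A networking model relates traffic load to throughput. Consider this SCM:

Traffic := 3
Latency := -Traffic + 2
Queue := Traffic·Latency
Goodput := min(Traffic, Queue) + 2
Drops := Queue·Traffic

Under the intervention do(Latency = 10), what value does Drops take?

90

Under do(Latency=10), the mechanism Latency := -Traffic + 2 is discarded; Latency is fixed at 10.
Queue = Traffic·Latency  [with Traffic=3, Latency=10]  = 30
Drops = Queue·Traffic  [with Queue=30, Traffic=3]  = 90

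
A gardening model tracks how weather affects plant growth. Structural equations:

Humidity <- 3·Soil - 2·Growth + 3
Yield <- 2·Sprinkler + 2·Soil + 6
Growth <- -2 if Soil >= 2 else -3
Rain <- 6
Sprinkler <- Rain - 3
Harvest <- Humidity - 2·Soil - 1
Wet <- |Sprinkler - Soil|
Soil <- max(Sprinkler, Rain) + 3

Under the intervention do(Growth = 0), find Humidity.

30

The intervention breaks the incoming arrows to Growth: Growth <- -2 if Soil >= 2 else -3 no longer applies, and Growth = 0.
Sprinkler = Rain - 3  [with Rain=6]  = 3
Soil = max(Sprinkler, Rain) + 3  [with Sprinkler=3, Rain=6]  = 9
Humidity = 3·Soil - 2·Growth + 3  [with Soil=9, Growth=0]  = 30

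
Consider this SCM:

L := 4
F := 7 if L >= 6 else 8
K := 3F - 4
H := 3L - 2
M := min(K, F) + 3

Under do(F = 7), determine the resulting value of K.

17

The intervention breaks the incoming arrows to F: F := 7 if L >= 6 else 8 no longer applies, and F = 7.
K = 3F - 4  [with F=7]  = 17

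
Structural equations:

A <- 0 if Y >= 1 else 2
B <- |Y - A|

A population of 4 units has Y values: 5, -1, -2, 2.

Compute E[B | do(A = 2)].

do(A=2) breaks A's dependence on Y. With A=2 fixed, B across the units is 3, 3, 4, 0, mean 2.5.

2.5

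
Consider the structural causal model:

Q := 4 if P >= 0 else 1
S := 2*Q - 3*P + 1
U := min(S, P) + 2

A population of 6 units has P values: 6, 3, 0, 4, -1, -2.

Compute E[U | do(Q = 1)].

-3.5

Under do(Q=1), Q's equation is replaced by Q=1 for every unit. Per-unit U: -13, -4, 2, -7, 1, 0. Mean = -3.5.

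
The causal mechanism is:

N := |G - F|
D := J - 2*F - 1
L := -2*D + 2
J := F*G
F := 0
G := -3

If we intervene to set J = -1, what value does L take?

6

Under do(J=-1), the mechanism J := F*G is discarded; J is fixed at -1.
D = J - 2*F - 1  [with J=-1, F=0]  = -2
L = -2*D + 2  [with D=-2]  = 6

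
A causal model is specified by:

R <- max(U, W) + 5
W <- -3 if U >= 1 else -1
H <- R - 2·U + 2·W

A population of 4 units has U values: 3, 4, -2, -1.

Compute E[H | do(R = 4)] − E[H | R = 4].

do(R=4) breaks R's dependence on U. With R=4 fixed, H across the units is -8, -10, 6, 4, mean -2.
Observing R=4 restricts to units where R's equation naturally yields 4: U ∈ {-2, -1}. In that subpopulation H = 6, 4, mean 5.
Difference = -2 − 5 = -7.

-7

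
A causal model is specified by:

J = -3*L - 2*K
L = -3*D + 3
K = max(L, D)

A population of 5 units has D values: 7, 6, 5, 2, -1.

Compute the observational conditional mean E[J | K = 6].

Conditioning on K=6 selects the 2 unit(s) with D ∈ {6, -1}. Their J values: 33, -30. Mean = 1.5.

1.5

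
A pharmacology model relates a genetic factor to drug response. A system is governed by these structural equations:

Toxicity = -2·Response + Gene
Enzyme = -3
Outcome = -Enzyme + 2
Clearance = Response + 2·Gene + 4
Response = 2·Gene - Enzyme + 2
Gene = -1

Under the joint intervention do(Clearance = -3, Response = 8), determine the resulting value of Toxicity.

-17

Under do(Clearance = -3, Response = 8), each intervened variable's structural equation is replaced by its fixed value.
Toxicity = -2·Response + Gene  [with Response=8, Gene=-1]  = -17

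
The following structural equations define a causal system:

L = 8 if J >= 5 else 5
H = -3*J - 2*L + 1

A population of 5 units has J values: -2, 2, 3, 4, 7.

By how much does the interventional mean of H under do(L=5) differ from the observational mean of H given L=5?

do(L=5) breaks L's dependence on J. With L=5 fixed, H across the units is -3, -15, -18, -21, -30, mean -17.4.
Observing L=5 restricts to units where L's equation naturally yields 5: J ∈ {-2, 2, 3, 4}. In that subpopulation H = -3, -15, -18, -21, mean -14.25.
Difference = -17.4 − (-14.25) = -3.15.

-3.15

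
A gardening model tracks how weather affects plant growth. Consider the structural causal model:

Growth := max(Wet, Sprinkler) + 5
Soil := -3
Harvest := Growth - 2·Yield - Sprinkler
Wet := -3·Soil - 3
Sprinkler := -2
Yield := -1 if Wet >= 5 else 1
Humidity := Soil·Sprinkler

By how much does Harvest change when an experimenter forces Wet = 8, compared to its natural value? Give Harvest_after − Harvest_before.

The intervention breaks the incoming arrows to Wet: Wet := -3·Soil - 3 no longer applies, and Wet = 8.
Growth = max(Wet, Sprinkler) + 5  [with Wet=8, Sprinkler=-2]  = 13
Yield = -1 if Wet >= 5 else 1  [with Wet=8]  = -1
Harvest = Growth - 2·Yield - Sprinkler  [with Growth=13, Yield=-1, Sprinkler=-2]  = 17
Without intervention: Wet = -3·Soil - 3  [with Soil=-3]  = 6; Growth = max(Wet, Sprinkler) + 5  [with Wet=6, Sprinkler=-2]  = 11; Yield = -1 if Wet >= 5 else 1  [with Wet=6]  = -1; Harvest = Growth - 2·Yield - Sprinkler  [with Growth=11, Yield=-1, Sprinkler=-2]  = 15.
Change = 17 − 15 = 2.

2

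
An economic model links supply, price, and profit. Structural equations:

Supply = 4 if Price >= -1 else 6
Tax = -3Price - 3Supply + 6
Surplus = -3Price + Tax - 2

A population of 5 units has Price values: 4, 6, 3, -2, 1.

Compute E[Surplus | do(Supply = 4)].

Every unit gets Supply=4 under the intervention. Surplus values become -32, -44, -26, 4, -14; E[Surplus|do(Supply=4)] = -22.4.

-22.4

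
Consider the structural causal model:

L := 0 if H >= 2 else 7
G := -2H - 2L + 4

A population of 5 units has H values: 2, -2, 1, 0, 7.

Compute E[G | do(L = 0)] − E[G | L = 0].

5.8

The intervention sets L=0 in all 5 units regardless of H. Recomputing G per unit gives 0, 8, 2, 4, -10; average 0.8.
E[G|L=0] averages over only the 2 units with L=0 (H = 2, 7): G = 0, -10, mean -5.
Difference = 0.8 − (-5) = 5.8.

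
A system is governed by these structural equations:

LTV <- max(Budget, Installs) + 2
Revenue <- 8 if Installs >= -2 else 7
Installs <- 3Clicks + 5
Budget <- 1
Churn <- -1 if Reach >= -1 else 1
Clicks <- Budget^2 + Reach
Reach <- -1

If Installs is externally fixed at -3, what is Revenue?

7

Under do(Installs=-3), the mechanism Installs <- 3Clicks + 5 is discarded; Installs is fixed at -3.
Revenue = 8 if Installs >= -2 else 7  [with Installs=-3]  = 7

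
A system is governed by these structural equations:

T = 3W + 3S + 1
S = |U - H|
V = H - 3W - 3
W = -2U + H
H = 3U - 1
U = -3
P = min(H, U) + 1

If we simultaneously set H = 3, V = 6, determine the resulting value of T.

Setting H = 3, V = 6 by intervention discards those variables' equations.
W = -2U + H  [with U=-3, H=3]  = 9
S = |U - H|  [with U=-3, H=3]  = 6
T = 3W + 3S + 1  [with W=9, S=6]  = 46

46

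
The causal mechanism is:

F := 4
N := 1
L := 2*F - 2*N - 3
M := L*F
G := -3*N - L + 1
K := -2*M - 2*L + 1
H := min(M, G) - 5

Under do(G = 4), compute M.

The intervention breaks the incoming arrows to G: G := -3*N - L + 1 no longer applies, and G = 4.
Since M is not a descendant of the intervened variable, it is unaffected.
L = 2*F - 2*N - 3  [with F=4, N=1]  = 3
M = L*F  [with L=3, F=4]  = 12

12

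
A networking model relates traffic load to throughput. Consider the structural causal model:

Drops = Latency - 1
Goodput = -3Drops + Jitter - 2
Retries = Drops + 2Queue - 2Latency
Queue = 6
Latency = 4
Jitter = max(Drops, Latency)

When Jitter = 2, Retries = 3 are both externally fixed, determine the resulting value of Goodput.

-9

Setting Jitter = 2, Retries = 3 by intervention discards those variables' equations.
Drops = Latency - 1  [with Latency=4]  = 3
Goodput = -3Drops + Jitter - 2  [with Drops=3, Jitter=2]  = -9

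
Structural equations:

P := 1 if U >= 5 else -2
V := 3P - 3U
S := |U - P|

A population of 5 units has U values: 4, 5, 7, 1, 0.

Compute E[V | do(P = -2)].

Under do(P=-2), P's equation is replaced by P=-2 for every unit. Per-unit V: -18, -21, -27, -9, -6. Mean = -16.2.

-16.2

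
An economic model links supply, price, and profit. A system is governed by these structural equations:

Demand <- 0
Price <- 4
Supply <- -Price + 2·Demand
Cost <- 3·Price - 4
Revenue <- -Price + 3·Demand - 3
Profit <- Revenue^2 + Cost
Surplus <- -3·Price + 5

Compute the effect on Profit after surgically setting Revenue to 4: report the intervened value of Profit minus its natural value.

The intervention breaks the incoming arrows to Revenue: Revenue <- -Price + 3·Demand - 3 no longer applies, and Revenue = 4.
Cost = 3·Price - 4  [with Price=4]  = 8
Profit = Revenue^2 + Cost  [with Revenue=4, Cost=8]  = 24
Without intervention: Cost = 3·Price - 4  [with Price=4]  = 8; Revenue = -Price + 3·Demand - 3  [with Price=4, Demand=0]  = -7; Profit = Revenue^2 + Cost  [with Revenue=-7, Cost=8]  = 57.
Change = 24 − 57 = -33.

-33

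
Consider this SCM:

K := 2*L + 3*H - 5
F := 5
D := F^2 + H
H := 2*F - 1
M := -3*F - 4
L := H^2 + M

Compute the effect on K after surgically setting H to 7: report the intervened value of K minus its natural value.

Under do(H=7), the mechanism H := 2*F - 1 is discarded; H is fixed at 7.
M = -3*F - 4  [with F=5]  = -19
L = H^2 + M  [with H=7, M=-19]  = 30
K = 2*L + 3*H - 5  [with L=30, H=7]  = 76
Without intervention: H = 2*F - 1  [with F=5]  = 9; M = -3*F - 4  [with F=5]  = -19; L = H^2 + M  [with H=9, M=-19]  = 62; K = 2*L + 3*H - 5  [with L=62, H=9]  = 146.
Change = 76 − 146 = -70.

-70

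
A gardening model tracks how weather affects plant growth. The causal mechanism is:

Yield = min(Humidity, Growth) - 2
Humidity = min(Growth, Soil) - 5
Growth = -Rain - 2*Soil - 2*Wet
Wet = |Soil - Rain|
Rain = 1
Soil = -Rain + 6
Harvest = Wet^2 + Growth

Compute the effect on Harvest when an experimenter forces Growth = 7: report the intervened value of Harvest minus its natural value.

The intervention breaks the incoming arrows to Growth: Growth = -Rain - 2*Soil - 2*Wet no longer applies, and Growth = 7.
Soil = -Rain + 6  [with Rain=1]  = 5
Wet = |Soil - Rain|  [with Soil=5, Rain=1]  = 4
Harvest = Wet^2 + Growth  [with Wet=4, Growth=7]  = 23
Without intervention: Soil = -Rain + 6  [with Rain=1]  = 5; Wet = |Soil - Rain|  [with Soil=5, Rain=1]  = 4; Growth = -Rain - 2*Soil - 2*Wet  [with Rain=1, Soil=5, Wet=4]  = -19; Harvest = Wet^2 + Growth  [with Wet=4, Growth=-19]  = -3.
Change = 23 − (-3) = 26.

26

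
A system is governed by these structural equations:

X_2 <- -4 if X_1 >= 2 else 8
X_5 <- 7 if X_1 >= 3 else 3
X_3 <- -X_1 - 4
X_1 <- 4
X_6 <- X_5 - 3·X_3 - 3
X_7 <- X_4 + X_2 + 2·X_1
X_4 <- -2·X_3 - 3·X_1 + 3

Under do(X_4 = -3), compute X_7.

The intervention breaks the incoming arrows to X_4: X_4 <- -2·X_3 - 3·X_1 + 3 no longer applies, and X_4 = -3.
X_2 = -4 if X_1 >= 2 else 8  [with X_1=4]  = -4
X_7 = X_4 + X_2 + 2·X_1  [with X_4=-3, X_2=-4, X_1=4]  = 1

1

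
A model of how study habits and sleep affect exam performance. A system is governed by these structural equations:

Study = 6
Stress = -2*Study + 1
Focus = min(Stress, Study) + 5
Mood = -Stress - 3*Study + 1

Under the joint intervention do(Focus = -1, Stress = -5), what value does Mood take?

The joint intervention fixes Focus = -1, Stress = -5, removing each variable's own equation.
Mood = -Stress - 3*Study + 1  [with Stress=-5, Study=6]  = -12

-12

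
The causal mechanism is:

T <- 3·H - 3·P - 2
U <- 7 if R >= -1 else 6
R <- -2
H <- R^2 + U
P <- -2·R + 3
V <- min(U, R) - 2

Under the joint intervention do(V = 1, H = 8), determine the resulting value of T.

Setting V = 1, H = 8 by intervention discards those variables' equations.
P = -2·R + 3  [with R=-2]  = 7
T = 3·H - 3·P - 2  [with H=8, P=7]  = 1

1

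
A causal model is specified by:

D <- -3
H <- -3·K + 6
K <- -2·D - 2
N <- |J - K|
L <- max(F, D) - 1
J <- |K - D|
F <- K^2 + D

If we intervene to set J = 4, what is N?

0

Intervening sets J = 4 and removes its equation (J <- |K - D|).
K = -2·D - 2  [with D=-3]  = 4
N = |J - K|  [with J=4, K=4]  = 0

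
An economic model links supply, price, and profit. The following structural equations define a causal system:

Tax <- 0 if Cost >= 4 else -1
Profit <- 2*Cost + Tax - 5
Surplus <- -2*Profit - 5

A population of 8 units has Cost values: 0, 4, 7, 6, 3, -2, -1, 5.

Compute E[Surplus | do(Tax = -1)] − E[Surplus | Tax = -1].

The intervention sets Tax=-1 in all 8 units regardless of Cost. Recomputing Surplus per unit gives 7, -9, -21, -17, -5, 15, 11, -13; average -4.
Conditioning on Tax=-1 selects the 4 unit(s) with Cost ∈ {0, 3, -2, -1}. Their Surplus values: 7, -5, 15, 11. Mean = 7.
Difference = -4 − 7 = -11.

-11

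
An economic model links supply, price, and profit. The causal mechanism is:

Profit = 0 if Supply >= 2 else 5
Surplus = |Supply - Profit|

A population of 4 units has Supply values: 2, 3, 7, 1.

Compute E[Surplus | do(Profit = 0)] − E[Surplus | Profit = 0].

-0.75

Under do(Profit=0), Profit's equation is replaced by Profit=0 for every unit. Per-unit Surplus: 2, 3, 7, 1. Mean = 3.25.
Observing Profit=0 restricts to units where Profit's equation naturally yields 0: Supply ∈ {2, 3, 7}. In that subpopulation Surplus = 2, 3, 7, mean 4.
Difference = 3.25 − 4 = -0.75.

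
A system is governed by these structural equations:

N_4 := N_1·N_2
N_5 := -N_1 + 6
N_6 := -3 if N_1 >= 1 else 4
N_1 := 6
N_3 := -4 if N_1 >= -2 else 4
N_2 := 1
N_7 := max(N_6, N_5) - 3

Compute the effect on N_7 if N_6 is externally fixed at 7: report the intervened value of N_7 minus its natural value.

Intervening sets N_6 = 7 and removes its equation (N_6 := -3 if N_1 >= 1 else 4).
N_5 = -N_1 + 6  [with N_1=6]  = 0
N_7 = max(N_6, N_5) - 3  [with N_6=7, N_5=0]  = 4
Without intervention: N_5 = -N_1 + 6  [with N_1=6]  = 0; N_6 = -3 if N_1 >= 1 else 4  [with N_1=6]  = -3; N_7 = max(N_6, N_5) - 3  [with N_6=-3, N_5=0]  = -3.
Change = 4 − (-3) = 7.

7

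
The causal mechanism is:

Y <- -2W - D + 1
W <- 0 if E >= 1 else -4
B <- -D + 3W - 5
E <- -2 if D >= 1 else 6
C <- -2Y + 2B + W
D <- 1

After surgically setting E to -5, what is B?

-18

Under do(E=-5), the mechanism E <- -2 if D >= 1 else 6 is discarded; E is fixed at -5.
W = 0 if E >= 1 else -4  [with E=-5]  = -4
B = -D + 3W - 5  [with D=1, W=-4]  = -18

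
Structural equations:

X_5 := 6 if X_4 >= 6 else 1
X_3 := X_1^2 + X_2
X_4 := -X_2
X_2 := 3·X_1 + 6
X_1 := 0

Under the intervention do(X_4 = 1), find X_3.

Under do(X_4=1), the mechanism X_4 := -X_2 is discarded; X_4 is fixed at 1.
Since X_3 is not a descendant of the intervened variable, it is unaffected.
X_2 = 3·X_1 + 6  [with X_1=0]  = 6
X_3 = X_1^2 + X_2  [with X_1=0, X_2=6]  = 6

6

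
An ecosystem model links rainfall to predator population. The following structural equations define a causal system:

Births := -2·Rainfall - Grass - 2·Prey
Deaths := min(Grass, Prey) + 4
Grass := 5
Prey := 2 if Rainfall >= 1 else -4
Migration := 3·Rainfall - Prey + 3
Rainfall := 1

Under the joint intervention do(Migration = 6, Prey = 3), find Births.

Under do(Migration = 6, Prey = 3), each intervened variable's structural equation is replaced by its fixed value.
Births = -2·Rainfall - Grass - 2·Prey  [with Rainfall=1, Grass=5, Prey=3]  = -13

-13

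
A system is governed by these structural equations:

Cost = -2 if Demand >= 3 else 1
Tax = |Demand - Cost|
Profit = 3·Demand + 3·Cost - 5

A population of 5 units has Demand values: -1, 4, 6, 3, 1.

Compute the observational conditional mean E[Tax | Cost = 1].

Observing Cost=1 restricts to units where Cost's equation naturally yields 1: Demand ∈ {-1, 1}. In that subpopulation Tax = 2, 0, mean 1.

1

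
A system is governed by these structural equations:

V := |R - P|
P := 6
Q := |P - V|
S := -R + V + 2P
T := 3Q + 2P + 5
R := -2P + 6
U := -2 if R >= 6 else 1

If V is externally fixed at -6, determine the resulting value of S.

Intervening sets V = -6 and removes its equation (V := |R - P|).
R = -2P + 6  [with P=6]  = -6
S = -R + V + 2P  [with R=-6, V=-6, P=6]  = 12

12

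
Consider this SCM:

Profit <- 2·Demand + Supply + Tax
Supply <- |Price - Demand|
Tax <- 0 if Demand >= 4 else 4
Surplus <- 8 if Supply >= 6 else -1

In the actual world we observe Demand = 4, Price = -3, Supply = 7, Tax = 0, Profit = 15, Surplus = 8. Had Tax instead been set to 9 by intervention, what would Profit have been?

Intervening sets Tax = 9 and removes its equation (Tax <- 0 if Demand >= 4 else 4).
Supply = |Price - Demand|  [with Price=-3, Demand=4]  = 7
Profit = 2·Demand + Supply + Tax  [with Demand=4, Supply=7, Tax=9]  = 24

24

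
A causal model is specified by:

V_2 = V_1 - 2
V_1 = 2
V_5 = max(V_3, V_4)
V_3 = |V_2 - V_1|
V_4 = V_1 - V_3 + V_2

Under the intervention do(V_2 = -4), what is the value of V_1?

Under do(V_2=-4), the mechanism V_2 = V_1 - 2 is discarded; V_2 is fixed at -4.
V_1 is not downstream of the intervention, so its value is determined by the original equations.

2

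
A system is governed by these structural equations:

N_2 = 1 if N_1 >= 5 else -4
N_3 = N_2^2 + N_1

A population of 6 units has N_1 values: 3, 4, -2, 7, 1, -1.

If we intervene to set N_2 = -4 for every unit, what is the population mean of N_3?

18

Under do(N_2=-4), N_2's equation is replaced by N_2=-4 for every unit. Per-unit N_3: 19, 20, 14, 23, 17, 15. Mean = 18.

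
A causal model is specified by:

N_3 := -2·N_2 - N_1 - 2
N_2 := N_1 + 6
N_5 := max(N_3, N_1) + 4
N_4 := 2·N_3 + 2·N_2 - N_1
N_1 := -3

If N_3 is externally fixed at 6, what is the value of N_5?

do(N_3=6) replaces the equation N_3 := -2·N_2 - N_1 - 2 with the constant N_3 = 6.
N_5 = max(N_3, N_1) + 4  [with N_3=6, N_1=-3]  = 10

10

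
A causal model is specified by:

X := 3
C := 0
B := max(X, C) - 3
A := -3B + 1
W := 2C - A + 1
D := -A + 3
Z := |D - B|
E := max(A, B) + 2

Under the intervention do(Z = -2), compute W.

0

The intervention breaks the incoming arrows to Z: Z := |D - B| no longer applies, and Z = -2.
W is not downstream of the intervention, so its value is determined by the original equations.
B = max(X, C) - 3  [with X=3, C=0]  = 0
A = -3B + 1  [with B=0]  = 1
W = 2C - A + 1  [with C=0, A=1]  = 0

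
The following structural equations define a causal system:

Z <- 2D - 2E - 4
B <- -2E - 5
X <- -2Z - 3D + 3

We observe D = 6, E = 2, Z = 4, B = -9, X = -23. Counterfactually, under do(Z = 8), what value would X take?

do(Z=8) replaces the equation Z <- 2D - 2E - 4 with the constant Z = 8.
X = -2Z - 3D + 3  [with Z=8, D=6]  = -31

-31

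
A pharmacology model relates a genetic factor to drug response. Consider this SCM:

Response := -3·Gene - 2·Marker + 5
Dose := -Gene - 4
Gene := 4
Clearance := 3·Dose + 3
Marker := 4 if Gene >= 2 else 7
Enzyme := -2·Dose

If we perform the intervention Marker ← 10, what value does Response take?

Intervening sets Marker = 10 and removes its equation (Marker := 4 if Gene >= 2 else 7).
Response = -3·Gene - 2·Marker + 5  [with Gene=4, Marker=10]  = -27

-27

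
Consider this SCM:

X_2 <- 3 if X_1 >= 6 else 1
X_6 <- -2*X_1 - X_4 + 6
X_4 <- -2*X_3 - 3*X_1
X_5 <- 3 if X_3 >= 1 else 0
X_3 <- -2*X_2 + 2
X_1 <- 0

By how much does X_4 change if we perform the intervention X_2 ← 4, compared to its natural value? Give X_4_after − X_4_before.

12

Under do(X_2=4), the mechanism X_2 <- 3 if X_1 >= 6 else 1 is discarded; X_2 is fixed at 4.
X_3 = -2*X_2 + 2  [with X_2=4]  = -6
X_4 = -2*X_3 - 3*X_1  [with X_3=-6, X_1=0]  = 12
Without intervention: X_2 = 3 if X_1 >= 6 else 1  [with X_1=0]  = 1; X_3 = -2*X_2 + 2  [with X_2=1]  = 0; X_4 = -2*X_3 - 3*X_1  [with X_3=0, X_1=0]  = 0.
Change = 12 − 0 = 12.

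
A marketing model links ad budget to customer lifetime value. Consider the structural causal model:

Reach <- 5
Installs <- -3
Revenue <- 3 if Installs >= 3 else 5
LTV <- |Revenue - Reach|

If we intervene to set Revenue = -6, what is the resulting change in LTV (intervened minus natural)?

11

The intervention breaks the incoming arrows to Revenue: Revenue <- 3 if Installs >= 3 else 5 no longer applies, and Revenue = -6.
LTV = |Revenue - Reach|  [with Revenue=-6, Reach=5]  = 11
Without intervention: Revenue = 3 if Installs >= 3 else 5  [with Installs=-3]  = 5; LTV = |Revenue - Reach|  [with Revenue=5, Reach=5]  = 0.
Change = 11 − 0 = 11.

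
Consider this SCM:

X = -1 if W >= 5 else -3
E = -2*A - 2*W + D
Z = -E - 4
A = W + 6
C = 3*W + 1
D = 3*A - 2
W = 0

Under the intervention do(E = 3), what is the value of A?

The intervention breaks the incoming arrows to E: E = -2*A - 2*W + D no longer applies, and E = 3.
Since A is not a descendant of the intervened variable, it is unaffected.
A = W + 6  [with W=0]  = 6

6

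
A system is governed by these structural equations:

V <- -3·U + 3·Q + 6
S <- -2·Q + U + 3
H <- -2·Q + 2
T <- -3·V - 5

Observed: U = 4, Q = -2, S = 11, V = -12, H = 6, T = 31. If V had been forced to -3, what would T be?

4

Under do(V=-3), the mechanism V <- -3·U + 3·Q + 6 is discarded; V is fixed at -3.
T = -3·V - 5  [with V=-3]  = 4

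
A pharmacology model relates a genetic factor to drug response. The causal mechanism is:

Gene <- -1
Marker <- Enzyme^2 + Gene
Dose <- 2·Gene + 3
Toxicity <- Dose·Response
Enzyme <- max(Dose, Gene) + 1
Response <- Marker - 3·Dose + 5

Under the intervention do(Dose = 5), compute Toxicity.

Under do(Dose=5), the mechanism Dose <- 2·Gene + 3 is discarded; Dose is fixed at 5.
Enzyme = max(Dose, Gene) + 1  [with Dose=5, Gene=-1]  = 6
Marker = Enzyme^2 + Gene  [with Enzyme=6, Gene=-1]  = 35
Response = Marker - 3·Dose + 5  [with Marker=35, Dose=5]  = 25
Toxicity = Dose·Response  [with Dose=5, Response=25]  = 125

125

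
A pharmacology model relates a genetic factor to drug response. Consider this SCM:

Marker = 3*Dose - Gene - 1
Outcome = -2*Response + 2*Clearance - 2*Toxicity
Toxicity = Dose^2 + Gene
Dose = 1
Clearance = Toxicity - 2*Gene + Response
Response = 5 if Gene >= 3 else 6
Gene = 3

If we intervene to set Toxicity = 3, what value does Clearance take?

2

The intervention breaks the incoming arrows to Toxicity: Toxicity = Dose^2 + Gene no longer applies, and Toxicity = 3.
Response = 5 if Gene >= 3 else 6  [with Gene=3]  = 5
Clearance = Toxicity - 2*Gene + Response  [with Toxicity=3, Gene=3, Response=5]  = 2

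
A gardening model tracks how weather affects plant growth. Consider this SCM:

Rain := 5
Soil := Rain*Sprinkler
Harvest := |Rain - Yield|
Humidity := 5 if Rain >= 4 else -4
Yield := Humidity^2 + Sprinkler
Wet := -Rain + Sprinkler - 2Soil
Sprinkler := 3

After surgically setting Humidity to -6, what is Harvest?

34

Under do(Humidity=-6), the mechanism Humidity := 5 if Rain >= 4 else -4 is discarded; Humidity is fixed at -6.
Yield = Humidity^2 + Sprinkler  [with Humidity=-6, Sprinkler=3]  = 39
Harvest = |Rain - Yield|  [with Rain=5, Yield=39]  = 34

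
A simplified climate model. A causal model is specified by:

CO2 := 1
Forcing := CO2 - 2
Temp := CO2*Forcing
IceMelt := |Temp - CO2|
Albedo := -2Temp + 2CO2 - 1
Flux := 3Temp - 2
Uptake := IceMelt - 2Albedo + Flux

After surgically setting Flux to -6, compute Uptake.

-10

Intervening sets Flux = -6 and removes its equation (Flux := 3Temp - 2).
Forcing = CO2 - 2  [with CO2=1]  = -1
Temp = CO2*Forcing  [with CO2=1, Forcing=-1]  = -1
IceMelt = |Temp - CO2|  [with Temp=-1, CO2=1]  = 2
Albedo = -2Temp + 2CO2 - 1  [with Temp=-1, CO2=1]  = 3
Uptake = IceMelt - 2Albedo + Flux  [with IceMelt=2, Albedo=3, Flux=-6]  = -10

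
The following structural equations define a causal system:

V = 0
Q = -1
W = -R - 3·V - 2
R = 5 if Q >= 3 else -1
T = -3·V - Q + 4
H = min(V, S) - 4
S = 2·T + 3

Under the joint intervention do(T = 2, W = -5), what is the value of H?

Under do(T = 2, W = -5), each intervened variable's structural equation is replaced by its fixed value.
S = 2·T + 3  [with T=2]  = 7
H = min(V, S) - 4  [with V=0, S=7]  = -4

-4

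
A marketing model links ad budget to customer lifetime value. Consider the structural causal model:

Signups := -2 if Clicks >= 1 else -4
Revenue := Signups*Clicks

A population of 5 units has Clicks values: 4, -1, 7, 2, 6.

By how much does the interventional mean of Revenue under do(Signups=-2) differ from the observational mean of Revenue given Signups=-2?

The intervention sets Signups=-2 in all 5 units regardless of Clicks. Recomputing Revenue per unit gives -8, 2, -14, -4, -12; average -7.2.
E[Revenue|Signups=-2] averages over only the 4 units with Signups=-2 (Clicks = 4, 7, 2, 6): Revenue = -8, -14, -4, -12, mean -9.5.
Difference = -7.2 − (-9.5) = 2.3.

2.3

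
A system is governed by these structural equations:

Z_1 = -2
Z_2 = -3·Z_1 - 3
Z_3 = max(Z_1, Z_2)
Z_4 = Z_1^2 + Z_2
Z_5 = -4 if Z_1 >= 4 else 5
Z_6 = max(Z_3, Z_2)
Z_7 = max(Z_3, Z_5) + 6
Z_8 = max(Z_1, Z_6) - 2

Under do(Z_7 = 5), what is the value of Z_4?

7

Under do(Z_7=5), the mechanism Z_7 = max(Z_3, Z_5) + 6 is discarded; Z_7 is fixed at 5.
Since Z_4 is not a descendant of the intervened variable, it is unaffected.
Z_2 = -3·Z_1 - 3  [with Z_1=-2]  = 3
Z_4 = Z_1^2 + Z_2  [with Z_1=-2, Z_2=3]  = 7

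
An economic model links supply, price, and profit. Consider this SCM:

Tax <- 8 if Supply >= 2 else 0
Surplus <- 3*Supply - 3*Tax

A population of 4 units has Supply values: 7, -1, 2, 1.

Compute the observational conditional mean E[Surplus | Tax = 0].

0

Observing Tax=0 restricts to units where Tax's equation naturally yields 0: Supply ∈ {-1, 1}. In that subpopulation Surplus = -3, 3, mean 0.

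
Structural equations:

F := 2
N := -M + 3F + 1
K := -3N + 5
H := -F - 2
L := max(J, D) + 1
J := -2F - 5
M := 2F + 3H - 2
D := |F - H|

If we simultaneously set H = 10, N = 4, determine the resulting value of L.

9

Setting H = 10, N = 4 by intervention discards those variables' equations.
D = |F - H|  [with F=2, H=10]  = 8
J = -2F - 5  [with F=2]  = -9
L = max(J, D) + 1  [with J=-9, D=8]  = 9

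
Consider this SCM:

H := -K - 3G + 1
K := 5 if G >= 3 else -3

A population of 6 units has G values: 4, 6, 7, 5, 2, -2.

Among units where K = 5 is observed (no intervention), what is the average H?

-20.5

Conditioning on K=5 selects the 4 unit(s) with G ∈ {4, 6, 7, 5}. Their H values: -16, -22, -25, -19. Mean = -20.5.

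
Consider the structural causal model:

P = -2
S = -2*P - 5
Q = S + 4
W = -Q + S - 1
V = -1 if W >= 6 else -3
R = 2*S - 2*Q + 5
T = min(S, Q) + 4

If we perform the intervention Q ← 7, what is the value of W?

The intervention breaks the incoming arrows to Q: Q = S + 4 no longer applies, and Q = 7.
S = -2*P - 5  [with P=-2]  = -1
W = -Q + S - 1  [with Q=7, S=-1]  = -9

-9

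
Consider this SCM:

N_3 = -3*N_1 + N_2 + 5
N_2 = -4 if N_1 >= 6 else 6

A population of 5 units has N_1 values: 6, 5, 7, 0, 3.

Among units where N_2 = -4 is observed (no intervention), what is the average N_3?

-18.5

E[N_3|N_2=-4] averages over only the 2 units with N_2=-4 (N_1 = 6, 7): N_3 = -17, -20, mean -18.5.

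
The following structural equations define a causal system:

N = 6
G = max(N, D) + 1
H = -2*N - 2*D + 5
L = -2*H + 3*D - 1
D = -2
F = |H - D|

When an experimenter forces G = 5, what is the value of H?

do(G=5) replaces the equation G = max(N, D) + 1 with the constant G = 5.
H is not downstream of the intervention, so its value is determined by the original equations.
H = -2*N - 2*D + 5  [with N=6, D=-2]  = -3

-3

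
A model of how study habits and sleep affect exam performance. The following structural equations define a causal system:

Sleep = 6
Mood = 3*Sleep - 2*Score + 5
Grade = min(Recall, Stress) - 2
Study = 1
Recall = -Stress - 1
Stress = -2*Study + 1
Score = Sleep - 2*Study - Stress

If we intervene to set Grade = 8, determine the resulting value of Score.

Under do(Grade=8), the mechanism Grade = min(Recall, Stress) - 2 is discarded; Grade is fixed at 8.
Since Score is not a descendant of the intervened variable, it is unaffected.
Stress = -2*Study + 1  [with Study=1]  = -1
Score = Sleep - 2*Study - Stress  [with Sleep=6, Study=1, Stress=-1]  = 5

5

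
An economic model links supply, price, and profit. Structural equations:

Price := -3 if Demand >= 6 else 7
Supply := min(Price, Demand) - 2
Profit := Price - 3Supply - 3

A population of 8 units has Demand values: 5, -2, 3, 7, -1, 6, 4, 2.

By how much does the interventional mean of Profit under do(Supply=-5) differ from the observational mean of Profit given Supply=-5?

7.5

The intervention sets Supply=-5 in all 8 units regardless of Demand. Recomputing Profit per unit gives 19, 19, 19, 9, 19, 9, 19, 19; average 16.5.
Conditioning on Supply=-5 selects the 2 unit(s) with Demand ∈ {7, 6}. Their Profit values: 9, 9. Mean = 9.
Difference = 16.5 − 9 = 7.5.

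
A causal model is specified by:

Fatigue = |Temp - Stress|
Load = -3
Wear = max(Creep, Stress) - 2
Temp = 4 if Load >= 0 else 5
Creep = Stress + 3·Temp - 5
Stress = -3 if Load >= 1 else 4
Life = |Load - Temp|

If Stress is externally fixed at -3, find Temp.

The intervention breaks the incoming arrows to Stress: Stress = -3 if Load >= 1 else 4 no longer applies, and Stress = -3.
Since Temp is not a descendant of the intervened variable, it is unaffected.
Temp = 4 if Load >= 0 else 5  [with Load=-3]  = 5

5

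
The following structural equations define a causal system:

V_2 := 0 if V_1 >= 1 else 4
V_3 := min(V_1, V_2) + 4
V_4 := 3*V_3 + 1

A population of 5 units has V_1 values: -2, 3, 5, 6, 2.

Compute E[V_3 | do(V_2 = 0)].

3.6

do(V_2=0) breaks V_2's dependence on V_1. With V_2=0 fixed, V_3 across the units is 2, 4, 4, 4, 4, mean 3.6.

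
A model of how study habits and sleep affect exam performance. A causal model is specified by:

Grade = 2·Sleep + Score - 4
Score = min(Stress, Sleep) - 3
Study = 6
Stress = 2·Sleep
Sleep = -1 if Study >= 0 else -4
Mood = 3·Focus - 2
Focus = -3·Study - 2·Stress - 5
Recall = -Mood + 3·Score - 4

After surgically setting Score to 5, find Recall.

Under do(Score=5), the mechanism Score = min(Stress, Sleep) - 3 is discarded; Score is fixed at 5.
Sleep = -1 if Study >= 0 else -4  [with Study=6]  = -1
Stress = 2·Sleep  [with Sleep=-1]  = -2
Focus = -3·Study - 2·Stress - 5  [with Study=6, Stress=-2]  = -19
Mood = 3·Focus - 2  [with Focus=-19]  = -59
Recall = -Mood + 3·Score - 4  [with Mood=-59, Score=5]  = 70

70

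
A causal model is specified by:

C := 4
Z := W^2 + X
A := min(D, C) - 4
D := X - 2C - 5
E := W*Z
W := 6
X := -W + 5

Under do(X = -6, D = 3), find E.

Under do(X = -6, D = 3), each intervened variable's structural equation is replaced by its fixed value.
Z = W^2 + X  [with W=6, X=-6]  = 30
E = W*Z  [with W=6, Z=30]  = 180

180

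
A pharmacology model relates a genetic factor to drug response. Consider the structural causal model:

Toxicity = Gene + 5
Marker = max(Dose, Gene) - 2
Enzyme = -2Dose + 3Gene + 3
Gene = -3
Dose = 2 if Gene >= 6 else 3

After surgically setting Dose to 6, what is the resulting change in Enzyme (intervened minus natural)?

The intervention breaks the incoming arrows to Dose: Dose = 2 if Gene >= 6 else 3 no longer applies, and Dose = 6.
Enzyme = -2Dose + 3Gene + 3  [with Dose=6, Gene=-3]  = -18
Without intervention: Dose = 2 if Gene >= 6 else 3  [with Gene=-3]  = 3; Enzyme = -2Dose + 3Gene + 3  [with Dose=3, Gene=-3]  = -12.
Change = -18 − (-12) = -6.

-6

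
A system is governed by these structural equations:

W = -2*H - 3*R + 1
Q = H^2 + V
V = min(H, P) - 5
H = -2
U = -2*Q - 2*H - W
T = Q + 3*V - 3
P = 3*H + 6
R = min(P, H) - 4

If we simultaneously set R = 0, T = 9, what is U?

Setting R = 0, T = 9 by intervention discards those variables' equations.
P = 3*H + 6  [with H=-2]  = 0
V = min(H, P) - 5  [with H=-2, P=0]  = -7
Q = H^2 + V  [with H=-2, V=-7]  = -3
W = -2*H - 3*R + 1  [with H=-2, R=0]  = 5
U = -2*Q - 2*H - W  [with Q=-3, H=-2, W=5]  = 5

5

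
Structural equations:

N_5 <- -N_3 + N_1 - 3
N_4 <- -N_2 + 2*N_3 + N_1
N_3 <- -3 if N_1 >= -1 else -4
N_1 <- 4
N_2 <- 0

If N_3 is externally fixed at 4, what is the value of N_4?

The intervention breaks the incoming arrows to N_3: N_3 <- -3 if N_1 >= -1 else -4 no longer applies, and N_3 = 4.
N_4 = -N_2 + 2*N_3 + N_1  [with N_2=0, N_3=4, N_1=4]  = 12

12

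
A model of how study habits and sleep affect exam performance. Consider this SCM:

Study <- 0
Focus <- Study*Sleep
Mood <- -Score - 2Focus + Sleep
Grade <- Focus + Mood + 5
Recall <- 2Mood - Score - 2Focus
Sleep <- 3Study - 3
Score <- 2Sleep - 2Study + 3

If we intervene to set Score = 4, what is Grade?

-2

The intervention breaks the incoming arrows to Score: Score <- 2Sleep - 2Study + 3 no longer applies, and Score = 4.
Sleep = 3Study - 3  [with Study=0]  = -3
Focus = Study*Sleep  [with Study=0, Sleep=-3]  = 0
Mood = -Score - 2Focus + Sleep  [with Score=4, Focus=0, Sleep=-3]  = -7
Grade = Focus + Mood + 5  [with Focus=0, Mood=-7]  = -2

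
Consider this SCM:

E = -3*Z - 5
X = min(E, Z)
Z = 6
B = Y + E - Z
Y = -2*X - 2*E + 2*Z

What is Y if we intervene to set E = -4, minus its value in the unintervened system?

-76

Under do(E=-4), the mechanism E = -3*Z - 5 is discarded; E is fixed at -4.
X = min(E, Z)  [with E=-4, Z=6]  = -4
Y = -2*X - 2*E + 2*Z  [with X=-4, E=-4, Z=6]  = 28
Without intervention: E = -3*Z - 5  [with Z=6]  = -23; X = min(E, Z)  [with E=-23, Z=6]  = -23; Y = -2*X - 2*E + 2*Z  [with X=-23, E=-23, Z=6]  = 104.
Change = 28 − 104 = -76.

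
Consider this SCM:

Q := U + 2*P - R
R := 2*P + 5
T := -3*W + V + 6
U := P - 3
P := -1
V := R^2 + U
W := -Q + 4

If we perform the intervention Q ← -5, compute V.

Under do(Q=-5), the mechanism Q := U + 2*P - R is discarded; Q is fixed at -5.
Since V is not a descendant of the intervened variable, it is unaffected.
U = P - 3  [with P=-1]  = -4
R = 2*P + 5  [with P=-1]  = 3
V = R^2 + U  [with R=3, U=-4]  = 5

5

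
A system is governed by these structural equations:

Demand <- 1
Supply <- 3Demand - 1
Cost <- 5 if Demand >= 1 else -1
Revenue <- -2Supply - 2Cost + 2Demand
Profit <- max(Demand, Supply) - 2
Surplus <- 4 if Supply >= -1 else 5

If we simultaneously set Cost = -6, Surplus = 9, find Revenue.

10

Setting Cost = -6, Surplus = 9 by intervention discards those variables' equations.
Supply = 3Demand - 1  [with Demand=1]  = 2
Revenue = -2Supply - 2Cost + 2Demand  [with Supply=2, Cost=-6, Demand=1]  = 10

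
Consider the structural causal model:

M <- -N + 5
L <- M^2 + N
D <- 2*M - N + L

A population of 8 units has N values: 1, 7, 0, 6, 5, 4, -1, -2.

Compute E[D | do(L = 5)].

7.5

The intervention sets L=5 in all 8 units regardless of N. Recomputing D per unit gives 12, -6, 15, -3, 0, 3, 18, 21; average 7.5.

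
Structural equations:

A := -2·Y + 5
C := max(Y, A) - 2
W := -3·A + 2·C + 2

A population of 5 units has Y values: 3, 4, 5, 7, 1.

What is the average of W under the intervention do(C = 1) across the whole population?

Under do(C=1), C's equation is replaced by C=1 for every unit. Per-unit W: 7, 13, 19, 31, -5. Mean = 13.

13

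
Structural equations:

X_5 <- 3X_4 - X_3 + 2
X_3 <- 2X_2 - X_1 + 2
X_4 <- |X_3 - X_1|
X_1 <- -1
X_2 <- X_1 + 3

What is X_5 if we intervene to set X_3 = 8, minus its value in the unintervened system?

2

do(X_3=8) replaces the equation X_3 <- 2X_2 - X_1 + 2 with the constant X_3 = 8.
X_4 = |X_3 - X_1|  [with X_3=8, X_1=-1]  = 9
X_5 = 3X_4 - X_3 + 2  [with X_4=9, X_3=8]  = 21
Without intervention: X_2 = X_1 + 3  [with X_1=-1]  = 2; X_3 = 2X_2 - X_1 + 2  [with X_2=2, X_1=-1]  = 7; X_4 = |X_3 - X_1|  [with X_3=7, X_1=-1]  = 8; X_5 = 3X_4 - X_3 + 2  [with X_4=8, X_3=7]  = 19.
Change = 21 − 19 = 2.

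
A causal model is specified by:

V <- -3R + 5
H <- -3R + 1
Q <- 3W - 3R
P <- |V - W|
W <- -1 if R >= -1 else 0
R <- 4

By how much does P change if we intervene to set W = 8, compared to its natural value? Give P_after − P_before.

Under do(W=8), the mechanism W <- -1 if R >= -1 else 0 is discarded; W is fixed at 8.
V = -3R + 5  [with R=4]  = -7
P = |V - W|  [with V=-7, W=8]  = 15
Without intervention: W = -1 if R >= -1 else 0  [with R=4]  = -1; V = -3R + 5  [with R=4]  = -7; P = |V - W|  [with V=-7, W=-1]  = 6.
Change = 15 − 6 = 9.

9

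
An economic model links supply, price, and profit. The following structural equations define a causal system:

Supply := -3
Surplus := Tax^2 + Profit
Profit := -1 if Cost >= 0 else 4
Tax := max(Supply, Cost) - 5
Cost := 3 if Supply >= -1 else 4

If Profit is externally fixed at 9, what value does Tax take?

-1

Under do(Profit=9), the mechanism Profit := -1 if Cost >= 0 else 4 is discarded; Profit is fixed at 9.
Since Tax is not a descendant of the intervened variable, it is unaffected.
Cost = 3 if Supply >= -1 else 4  [with Supply=-3]  = 4
Tax = max(Supply, Cost) - 5  [with Supply=-3, Cost=4]  = -1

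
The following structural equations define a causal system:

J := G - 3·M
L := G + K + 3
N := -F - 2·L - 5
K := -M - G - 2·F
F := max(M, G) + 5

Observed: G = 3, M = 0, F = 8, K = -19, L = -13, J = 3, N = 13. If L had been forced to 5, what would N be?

Under do(L=5), the mechanism L := G + K + 3 is discarded; L is fixed at 5.
F = max(M, G) + 5  [with M=0, G=3]  = 8
N = -F - 2·L - 5  [with F=8, L=5]  = -23

-23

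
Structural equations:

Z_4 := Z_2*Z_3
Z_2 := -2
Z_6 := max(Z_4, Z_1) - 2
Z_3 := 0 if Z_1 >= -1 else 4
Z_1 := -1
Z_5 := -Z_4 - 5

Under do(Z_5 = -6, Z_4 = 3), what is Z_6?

1

Setting Z_5 = -6, Z_4 = 3 by intervention discards those variables' equations.
Z_6 = max(Z_4, Z_1) - 2  [with Z_4=3, Z_1=-1]  = 1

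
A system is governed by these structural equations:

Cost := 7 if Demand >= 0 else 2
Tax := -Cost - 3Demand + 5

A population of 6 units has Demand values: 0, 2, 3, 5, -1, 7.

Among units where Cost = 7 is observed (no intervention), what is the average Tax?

-12.2

Conditioning on Cost=7 selects the 5 unit(s) with Demand ∈ {0, 2, 3, 5, 7}. Their Tax values: -2, -8, -11, -17, -23. Mean = -12.2.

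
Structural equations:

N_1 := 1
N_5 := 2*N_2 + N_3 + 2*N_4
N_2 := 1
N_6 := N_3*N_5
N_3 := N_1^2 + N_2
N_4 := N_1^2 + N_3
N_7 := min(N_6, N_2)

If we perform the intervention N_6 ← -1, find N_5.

do(N_6=-1) replaces the equation N_6 := N_3*N_5 with the constant N_6 = -1.
Since N_5 is not a descendant of the intervened variable, it is unaffected.
N_3 = N_1^2 + N_2  [with N_1=1, N_2=1]  = 2
N_4 = N_1^2 + N_3  [with N_1=1, N_3=2]  = 3
N_5 = 2*N_2 + N_3 + 2*N_4  [with N_2=1, N_3=2, N_4=3]  = 10

10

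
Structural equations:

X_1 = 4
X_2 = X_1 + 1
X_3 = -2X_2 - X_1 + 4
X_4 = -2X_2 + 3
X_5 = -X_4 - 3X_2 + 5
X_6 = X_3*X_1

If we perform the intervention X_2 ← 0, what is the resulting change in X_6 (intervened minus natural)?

Under do(X_2=0), the mechanism X_2 = X_1 + 1 is discarded; X_2 is fixed at 0.
X_3 = -2X_2 - X_1 + 4  [with X_2=0, X_1=4]  = 0
X_6 = X_3*X_1  [with X_3=0, X_1=4]  = 0
Without intervention: X_2 = X_1 + 1  [with X_1=4]  = 5; X_3 = -2X_2 - X_1 + 4  [with X_2=5, X_1=4]  = -10; X_6 = X_3*X_1  [with X_3=-10, X_1=4]  = -40.
Change = 0 − (-40) = 40.

40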